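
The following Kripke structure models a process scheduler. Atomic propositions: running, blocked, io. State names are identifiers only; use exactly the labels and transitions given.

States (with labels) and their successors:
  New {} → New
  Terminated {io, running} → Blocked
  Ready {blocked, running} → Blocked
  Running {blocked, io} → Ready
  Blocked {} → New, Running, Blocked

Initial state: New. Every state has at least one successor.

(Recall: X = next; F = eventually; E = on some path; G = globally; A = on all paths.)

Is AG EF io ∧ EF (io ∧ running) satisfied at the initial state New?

Does not hold

States satisfying EF io: {Terminated, Ready, Running, Blocked}.
States satisfying AG EF io: ∅.
States satisfying io ∧ running: {Terminated}.
States satisfying EF (io ∧ running): {Terminated}.
States satisfying AG EF io ∧ EF (io ∧ running): ∅.
New ∉ Sat(AG EF io ∧ EF (io ∧ running)).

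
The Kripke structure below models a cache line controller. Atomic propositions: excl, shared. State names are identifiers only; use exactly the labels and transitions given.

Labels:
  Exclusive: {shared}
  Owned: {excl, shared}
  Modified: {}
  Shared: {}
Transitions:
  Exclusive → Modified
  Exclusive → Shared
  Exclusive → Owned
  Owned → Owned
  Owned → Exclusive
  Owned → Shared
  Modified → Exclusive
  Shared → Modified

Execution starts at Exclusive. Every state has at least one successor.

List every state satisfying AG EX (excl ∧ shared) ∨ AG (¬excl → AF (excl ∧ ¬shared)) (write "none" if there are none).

States satisfying EX (excl ∧ shared): {Exclusive, Owned}.
States satisfying AG EX (excl ∧ shared): ∅.
States satisfying ¬excl → AF (excl ∧ ¬shared): {Owned}.
States satisfying AG (¬excl → AF (excl ∧ ¬shared)): ∅.
States satisfying AG EX (excl ∧ shared) ∨ AG (¬excl → AF (excl ∧ ¬shared)): ∅.

none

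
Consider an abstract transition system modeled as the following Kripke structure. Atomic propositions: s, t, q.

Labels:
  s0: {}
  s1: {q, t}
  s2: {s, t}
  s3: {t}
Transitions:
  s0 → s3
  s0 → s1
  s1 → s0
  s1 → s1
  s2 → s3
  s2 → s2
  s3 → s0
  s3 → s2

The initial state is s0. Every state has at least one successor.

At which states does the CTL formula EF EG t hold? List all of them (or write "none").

{s0, s1, s2, s3}

States satisfying EG t: {s1, s2, s3}.
States satisfying EF EG t: {s0, s1, s2, s3}.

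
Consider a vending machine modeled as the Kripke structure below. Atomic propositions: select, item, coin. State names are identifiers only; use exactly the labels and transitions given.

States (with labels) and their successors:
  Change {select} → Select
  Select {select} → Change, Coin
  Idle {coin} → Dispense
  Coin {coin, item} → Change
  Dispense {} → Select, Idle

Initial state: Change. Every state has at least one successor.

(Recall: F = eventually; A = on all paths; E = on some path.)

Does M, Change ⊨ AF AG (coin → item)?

States satisfying AG (coin → item): {Change, Select, Coin}.
States satisfying AF AG (coin → item): {Change, Select, Coin}.
Change ∈ Sat(AF AG (coin → item)).

Holds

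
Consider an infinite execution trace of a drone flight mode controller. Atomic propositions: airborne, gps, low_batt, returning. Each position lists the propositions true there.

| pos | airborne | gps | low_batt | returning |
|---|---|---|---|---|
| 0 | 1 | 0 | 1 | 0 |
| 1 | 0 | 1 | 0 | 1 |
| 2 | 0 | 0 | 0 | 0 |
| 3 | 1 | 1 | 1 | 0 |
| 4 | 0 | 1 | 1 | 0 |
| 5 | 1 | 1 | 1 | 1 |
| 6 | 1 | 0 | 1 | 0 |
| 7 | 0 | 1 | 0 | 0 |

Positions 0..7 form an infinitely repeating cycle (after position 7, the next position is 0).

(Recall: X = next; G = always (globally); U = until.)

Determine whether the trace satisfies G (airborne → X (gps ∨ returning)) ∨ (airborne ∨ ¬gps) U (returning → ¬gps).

airborne → X (gps ∨ returning) must hold at every position from 0 onward. It fails at position 5, so G (airborne → X (gps ∨ returning)) is false.
Positions where airborne holds: 0, 3, 5, 6.
Check X (gps ∨ returning) at each: 0→ok, 3→ok, 5→fails, 6→ok.
Walking from position 0: returning → ¬gps first holds at position 0, and airborne ∨ ¬gps holds at every earlier position along the way, so (airborne ∨ ¬gps) U (returning → ¬gps) holds.
At position 0: G (airborne → X (gps ∨ returning)) is false; (airborne ∨ ¬gps) U (returning → ¬gps) is true; so G (airborne → X (gps ∨ returning)) ∨ (airborne ∨ ¬gps) U (returning → ¬gps) is true.

Holds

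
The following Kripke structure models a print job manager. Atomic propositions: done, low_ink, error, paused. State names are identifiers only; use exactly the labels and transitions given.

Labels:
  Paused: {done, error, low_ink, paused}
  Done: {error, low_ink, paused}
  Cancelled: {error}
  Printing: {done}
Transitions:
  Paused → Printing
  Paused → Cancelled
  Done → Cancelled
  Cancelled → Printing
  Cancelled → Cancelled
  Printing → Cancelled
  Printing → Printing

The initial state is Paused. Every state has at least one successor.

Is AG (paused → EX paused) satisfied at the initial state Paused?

No

States satisfying paused → EX paused: {Cancelled, Printing}.
States satisfying AG (paused → EX paused): {Cancelled, Printing}.
Paused is reachable from Paused and violates paused → EX paused, so AG fails at Paused.
Paused ∉ Sat(AG (paused → EX paused)).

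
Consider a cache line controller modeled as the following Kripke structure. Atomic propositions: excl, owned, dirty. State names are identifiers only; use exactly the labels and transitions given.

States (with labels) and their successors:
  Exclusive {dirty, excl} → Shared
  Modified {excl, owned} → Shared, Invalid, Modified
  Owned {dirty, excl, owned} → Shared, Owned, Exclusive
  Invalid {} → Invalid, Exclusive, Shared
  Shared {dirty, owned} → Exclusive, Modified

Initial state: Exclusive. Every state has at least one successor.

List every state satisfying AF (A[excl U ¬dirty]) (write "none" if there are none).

States satisfying A[excl U ¬dirty]: {Modified, Invalid}.
States satisfying AF (A[excl U ¬dirty]): {Modified, Invalid}.

{Modified, Invalid}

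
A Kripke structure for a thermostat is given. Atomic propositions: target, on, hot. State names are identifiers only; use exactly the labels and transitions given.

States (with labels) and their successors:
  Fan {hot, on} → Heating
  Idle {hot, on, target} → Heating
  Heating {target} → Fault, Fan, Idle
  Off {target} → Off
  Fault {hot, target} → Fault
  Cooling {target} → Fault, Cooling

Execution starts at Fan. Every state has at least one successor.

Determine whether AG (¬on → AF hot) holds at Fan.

States satisfying ¬on → AF hot: {Fan, Idle, Heating, Fault}.
States satisfying AG (¬on → AF hot): {Fan, Idle, Heating, Fault}.
Every state reachable from Fan satisfies ¬on → AF hot.
Fan ∈ Sat(AG (¬on → AF hot)).

Satisfied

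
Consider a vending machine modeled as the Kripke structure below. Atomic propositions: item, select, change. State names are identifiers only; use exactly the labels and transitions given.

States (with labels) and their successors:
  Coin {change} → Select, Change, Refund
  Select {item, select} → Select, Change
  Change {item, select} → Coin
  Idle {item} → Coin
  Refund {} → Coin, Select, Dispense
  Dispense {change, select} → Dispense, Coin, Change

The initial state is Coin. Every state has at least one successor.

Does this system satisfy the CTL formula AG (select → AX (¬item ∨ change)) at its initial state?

States satisfying select → AX (¬item ∨ change): {Coin, Change, Idle, Refund}.
States satisfying AG (select → AX (¬item ∨ change)): ∅.
Dispense is reachable from Coin and violates select → AX (¬item ∨ change), so AG fails at Coin.
Coin ∉ Sat(AG (select → AX (¬item ∨ change))).

Violated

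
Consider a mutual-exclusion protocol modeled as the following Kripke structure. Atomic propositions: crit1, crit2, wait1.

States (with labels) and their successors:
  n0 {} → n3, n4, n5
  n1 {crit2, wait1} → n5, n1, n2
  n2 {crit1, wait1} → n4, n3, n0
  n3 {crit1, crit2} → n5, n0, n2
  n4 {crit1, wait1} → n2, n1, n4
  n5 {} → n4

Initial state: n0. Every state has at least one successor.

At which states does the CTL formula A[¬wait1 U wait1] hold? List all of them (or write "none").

States satisfying ¬wait1: {n0, n3, n5}.
States satisfying wait1: {n1, n2, n4}.
States satisfying A[¬wait1 U wait1]: {n1, n2, n4, n5}.

{n1, n2, n4, n5}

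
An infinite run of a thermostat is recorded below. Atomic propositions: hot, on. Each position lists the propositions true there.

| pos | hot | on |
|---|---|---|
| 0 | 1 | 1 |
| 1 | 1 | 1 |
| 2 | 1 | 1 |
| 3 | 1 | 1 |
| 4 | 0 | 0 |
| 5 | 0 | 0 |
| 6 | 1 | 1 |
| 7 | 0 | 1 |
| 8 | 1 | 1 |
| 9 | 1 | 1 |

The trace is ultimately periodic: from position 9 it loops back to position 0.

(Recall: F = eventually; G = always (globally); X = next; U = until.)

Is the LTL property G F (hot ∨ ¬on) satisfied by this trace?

Holds

F (hot ∨ ¬on) holds at every position 0..9, and those are all positions ever visited, so G F (hot ∨ ¬on) holds.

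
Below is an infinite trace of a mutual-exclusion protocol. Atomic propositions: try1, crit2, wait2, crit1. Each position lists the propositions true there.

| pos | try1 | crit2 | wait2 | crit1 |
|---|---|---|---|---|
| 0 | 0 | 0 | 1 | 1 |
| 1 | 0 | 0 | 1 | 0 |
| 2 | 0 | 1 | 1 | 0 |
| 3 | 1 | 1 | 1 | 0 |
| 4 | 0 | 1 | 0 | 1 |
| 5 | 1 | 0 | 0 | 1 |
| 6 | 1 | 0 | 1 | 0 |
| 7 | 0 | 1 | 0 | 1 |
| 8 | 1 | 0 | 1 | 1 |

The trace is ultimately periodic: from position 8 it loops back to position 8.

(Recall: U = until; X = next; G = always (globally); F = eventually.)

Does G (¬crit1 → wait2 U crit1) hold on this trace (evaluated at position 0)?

¬crit1 → wait2 U crit1 holds at every position 0..8, and those are all positions ever visited, so G (¬crit1 → wait2 U crit1) holds.
Positions where ¬crit1 holds: 1, 2, 3, 6.
Check wait2 U crit1 at each: 1→ok, 2→ok, 3→ok, 6→ok.

Holds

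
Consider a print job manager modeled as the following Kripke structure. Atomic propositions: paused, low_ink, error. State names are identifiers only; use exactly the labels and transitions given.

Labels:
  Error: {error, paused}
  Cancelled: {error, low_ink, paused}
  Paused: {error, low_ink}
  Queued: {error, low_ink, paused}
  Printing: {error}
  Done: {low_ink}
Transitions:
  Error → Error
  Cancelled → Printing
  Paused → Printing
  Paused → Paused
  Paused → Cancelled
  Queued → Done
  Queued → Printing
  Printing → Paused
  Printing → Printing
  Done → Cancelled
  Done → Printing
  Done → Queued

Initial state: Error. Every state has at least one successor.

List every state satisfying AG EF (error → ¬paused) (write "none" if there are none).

States satisfying EF (error → ¬paused): {Cancelled, Paused, Queued, Printing, Done}.
States satisfying AG EF (error → ¬paused): {Cancelled, Paused, Queued, Printing, Done}.

{Cancelled, Paused, Queued, Printing, Done}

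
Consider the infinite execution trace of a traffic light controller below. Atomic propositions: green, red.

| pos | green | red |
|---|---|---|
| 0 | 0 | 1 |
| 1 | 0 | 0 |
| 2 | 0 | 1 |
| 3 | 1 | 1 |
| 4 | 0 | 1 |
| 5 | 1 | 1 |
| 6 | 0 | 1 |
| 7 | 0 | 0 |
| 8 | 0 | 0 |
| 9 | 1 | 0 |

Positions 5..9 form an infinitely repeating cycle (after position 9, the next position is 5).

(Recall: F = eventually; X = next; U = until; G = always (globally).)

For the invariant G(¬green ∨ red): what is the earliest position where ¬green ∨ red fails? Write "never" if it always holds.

Check ¬green ∨ red at each position in order: 0 ✓, 1 ✓, 2 ✓, 3 ✓, 4 ✓, 5 ✓, 6 ✓, 7 ✓, 8 ✓.
At position 9 the labels are {green}, so ¬green ∨ red is false there. This is the first violation.

9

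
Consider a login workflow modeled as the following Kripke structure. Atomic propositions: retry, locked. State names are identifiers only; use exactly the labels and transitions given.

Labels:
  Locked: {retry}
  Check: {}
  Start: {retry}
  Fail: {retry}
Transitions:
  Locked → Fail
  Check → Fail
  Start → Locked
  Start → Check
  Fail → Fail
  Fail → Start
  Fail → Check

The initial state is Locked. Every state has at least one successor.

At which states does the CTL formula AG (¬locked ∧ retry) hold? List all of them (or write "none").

States satisfying ¬locked ∧ retry: {Locked, Start, Fail}.
States satisfying AG (¬locked ∧ retry): ∅.

none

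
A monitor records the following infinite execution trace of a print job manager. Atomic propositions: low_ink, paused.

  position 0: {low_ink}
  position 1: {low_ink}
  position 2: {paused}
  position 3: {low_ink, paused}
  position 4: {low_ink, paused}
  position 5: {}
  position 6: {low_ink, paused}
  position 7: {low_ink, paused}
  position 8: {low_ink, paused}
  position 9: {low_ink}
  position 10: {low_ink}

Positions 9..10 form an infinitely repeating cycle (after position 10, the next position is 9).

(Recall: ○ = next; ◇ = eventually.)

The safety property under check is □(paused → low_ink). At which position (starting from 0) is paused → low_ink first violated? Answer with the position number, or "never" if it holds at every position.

Check paused → low_ink at each position in order: 0 ✓, 1 ✓.
At position 2 the labels are {paused}, so paused → low_ink is false there. This is the first violation.

2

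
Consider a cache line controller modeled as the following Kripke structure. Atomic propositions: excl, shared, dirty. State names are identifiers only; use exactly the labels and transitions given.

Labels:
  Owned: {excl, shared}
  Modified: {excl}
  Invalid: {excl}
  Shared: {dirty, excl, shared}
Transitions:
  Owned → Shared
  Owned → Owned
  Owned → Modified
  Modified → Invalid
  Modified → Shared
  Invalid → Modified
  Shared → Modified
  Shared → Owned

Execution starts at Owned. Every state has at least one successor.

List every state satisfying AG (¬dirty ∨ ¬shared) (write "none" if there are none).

none

States satisfying ¬dirty ∨ ¬shared: {Owned, Modified, Invalid}.
States satisfying AG (¬dirty ∨ ¬shared): ∅.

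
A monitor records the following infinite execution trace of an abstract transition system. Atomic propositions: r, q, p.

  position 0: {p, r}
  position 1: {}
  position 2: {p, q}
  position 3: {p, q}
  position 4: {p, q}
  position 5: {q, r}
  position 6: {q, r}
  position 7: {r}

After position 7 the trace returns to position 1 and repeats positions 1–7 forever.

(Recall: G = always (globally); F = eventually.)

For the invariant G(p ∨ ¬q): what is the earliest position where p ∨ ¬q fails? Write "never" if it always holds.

Check p ∨ ¬q at each position in order: 0 ✓, 1 ✓, 2 ✓, 3 ✓, 4 ✓.
At position 5 the labels are {q, r}, so p ∨ ¬q is false there. This is the first violation.

5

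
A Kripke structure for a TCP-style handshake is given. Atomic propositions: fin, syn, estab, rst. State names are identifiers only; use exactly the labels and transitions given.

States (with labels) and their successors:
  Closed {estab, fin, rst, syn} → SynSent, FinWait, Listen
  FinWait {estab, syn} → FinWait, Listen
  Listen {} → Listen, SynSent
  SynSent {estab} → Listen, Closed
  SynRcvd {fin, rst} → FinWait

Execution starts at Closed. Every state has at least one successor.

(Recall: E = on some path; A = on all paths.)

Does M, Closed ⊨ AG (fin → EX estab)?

Yes

States satisfying fin → EX estab: {Closed, FinWait, Listen, SynSent, SynRcvd}.
States satisfying AG (fin → EX estab): {Closed, FinWait, Listen, SynSent, SynRcvd}.
Every state reachable from Closed satisfies fin → EX estab.
Closed ∈ Sat(AG (fin → EX estab)).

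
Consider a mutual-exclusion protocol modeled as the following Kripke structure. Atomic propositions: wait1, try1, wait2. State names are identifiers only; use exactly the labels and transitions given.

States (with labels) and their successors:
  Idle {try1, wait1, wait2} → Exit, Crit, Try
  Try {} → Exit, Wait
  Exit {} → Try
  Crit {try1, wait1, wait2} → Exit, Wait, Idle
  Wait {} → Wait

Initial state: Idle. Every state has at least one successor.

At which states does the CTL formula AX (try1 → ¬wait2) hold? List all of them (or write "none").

{Try, Exit, Wait}

States satisfying try1 → ¬wait2: {Try, Exit, Wait}.
States satisfying AX (try1 → ¬wait2): {Try, Exit, Wait}.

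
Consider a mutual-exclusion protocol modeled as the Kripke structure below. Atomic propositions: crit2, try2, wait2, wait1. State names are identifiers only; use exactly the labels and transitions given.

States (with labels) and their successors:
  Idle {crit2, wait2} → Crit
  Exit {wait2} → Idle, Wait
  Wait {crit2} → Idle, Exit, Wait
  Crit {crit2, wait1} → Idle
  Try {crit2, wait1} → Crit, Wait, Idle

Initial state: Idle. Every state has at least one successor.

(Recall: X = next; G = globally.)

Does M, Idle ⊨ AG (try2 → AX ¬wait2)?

States satisfying try2 → AX ¬wait2: {Idle, Exit, Wait, Crit, Try}.
States satisfying AG (try2 → AX ¬wait2): {Idle, Exit, Wait, Crit, Try}.
Every state reachable from Idle satisfies try2 → AX ¬wait2.
Idle ∈ Sat(AG (try2 → AX ¬wait2)).

Yes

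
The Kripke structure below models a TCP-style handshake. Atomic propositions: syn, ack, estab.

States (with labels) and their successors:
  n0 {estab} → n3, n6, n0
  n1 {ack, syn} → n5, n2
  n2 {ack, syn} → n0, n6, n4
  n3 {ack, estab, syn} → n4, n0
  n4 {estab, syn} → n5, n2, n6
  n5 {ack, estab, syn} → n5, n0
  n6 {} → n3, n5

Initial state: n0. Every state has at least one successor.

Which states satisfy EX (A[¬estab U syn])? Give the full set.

States satisfying A[¬estab U syn]: {n1, n2, n3, n4, n5, n6}.
States satisfying EX (A[¬estab U syn]): {n0, n1, n2, n3, n4, n5, n6}.

{n0, n1, n2, n3, n4, n5, n6}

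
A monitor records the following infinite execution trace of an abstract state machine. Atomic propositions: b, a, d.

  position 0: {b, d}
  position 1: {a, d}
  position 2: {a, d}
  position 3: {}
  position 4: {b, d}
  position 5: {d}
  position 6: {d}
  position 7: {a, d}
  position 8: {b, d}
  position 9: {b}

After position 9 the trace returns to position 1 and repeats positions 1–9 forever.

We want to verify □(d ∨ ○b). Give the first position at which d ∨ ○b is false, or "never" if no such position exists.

9

Check d ∨ ○b at each position in order: 0 ✓, 1 ✓, 2 ✓, 3 ✓, 4 ✓, 5 ✓, 6 ✓, 7 ✓, 8 ✓.
At position 9 the labels are {b} and the next position 1 has {a, d}, so d ∨ ○b is false there. This is the first violation.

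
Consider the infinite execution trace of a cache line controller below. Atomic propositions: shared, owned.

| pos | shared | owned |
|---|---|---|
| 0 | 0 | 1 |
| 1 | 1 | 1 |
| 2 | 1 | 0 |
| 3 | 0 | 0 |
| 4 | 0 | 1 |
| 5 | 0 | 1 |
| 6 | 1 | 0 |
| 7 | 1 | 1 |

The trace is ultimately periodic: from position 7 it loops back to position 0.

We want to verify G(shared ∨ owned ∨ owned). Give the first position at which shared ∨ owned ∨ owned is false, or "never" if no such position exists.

3

Check shared ∨ owned ∨ owned at each position in order: 0 ✓, 1 ✓, 2 ✓.
At position 3 the labels are {}, so shared ∨ owned ∨ owned is false there. This is the first violation.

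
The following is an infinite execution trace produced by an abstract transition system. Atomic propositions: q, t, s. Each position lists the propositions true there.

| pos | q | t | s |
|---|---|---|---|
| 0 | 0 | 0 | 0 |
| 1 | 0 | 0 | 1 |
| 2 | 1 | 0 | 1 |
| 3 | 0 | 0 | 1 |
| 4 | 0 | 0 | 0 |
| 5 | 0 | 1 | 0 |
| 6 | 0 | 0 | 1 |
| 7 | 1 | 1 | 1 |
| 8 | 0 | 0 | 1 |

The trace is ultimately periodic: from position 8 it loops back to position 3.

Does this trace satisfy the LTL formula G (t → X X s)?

Satisfied

t → X X s holds at every position 0..8, and those are all positions ever visited, so G (t → X X s) holds.
Positions where t holds: 5, 7.
Check X X s at each: 5→ok, 7→ok.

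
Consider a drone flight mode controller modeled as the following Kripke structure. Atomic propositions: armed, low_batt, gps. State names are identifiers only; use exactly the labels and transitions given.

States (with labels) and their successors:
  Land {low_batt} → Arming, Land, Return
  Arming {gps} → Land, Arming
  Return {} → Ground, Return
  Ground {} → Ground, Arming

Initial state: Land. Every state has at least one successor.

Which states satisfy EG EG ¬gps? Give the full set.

{Land, Return, Ground}

States satisfying EG ¬gps: {Land, Return, Ground}.
States satisfying EG EG ¬gps: {Land, Return, Ground}.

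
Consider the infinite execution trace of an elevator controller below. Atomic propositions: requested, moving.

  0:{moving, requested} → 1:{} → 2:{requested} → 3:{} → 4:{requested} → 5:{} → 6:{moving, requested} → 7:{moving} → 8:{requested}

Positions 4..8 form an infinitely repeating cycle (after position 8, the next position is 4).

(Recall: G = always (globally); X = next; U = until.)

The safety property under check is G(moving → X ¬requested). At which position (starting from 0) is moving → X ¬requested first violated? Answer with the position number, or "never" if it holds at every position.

Check moving → X ¬requested at each position in order: 0 ✓, 1 ✓, 2 ✓, 3 ✓, 4 ✓, 5 ✓, 6 ✓.
At position 7 the labels are {moving} and the next position 8 has {requested}, so moving → X ¬requested is false there. This is the first violation.

7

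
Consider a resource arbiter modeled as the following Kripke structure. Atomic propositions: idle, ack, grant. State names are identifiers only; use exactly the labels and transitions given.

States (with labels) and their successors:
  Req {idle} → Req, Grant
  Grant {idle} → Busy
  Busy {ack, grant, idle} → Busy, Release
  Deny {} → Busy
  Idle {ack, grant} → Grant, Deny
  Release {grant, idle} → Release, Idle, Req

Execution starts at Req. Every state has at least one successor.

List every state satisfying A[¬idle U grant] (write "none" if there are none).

States satisfying ¬idle: {Deny, Idle}.
States satisfying grant: {Busy, Idle, Release}.
States satisfying A[¬idle U grant]: {Busy, Deny, Idle, Release}.

{Busy, Deny, Idle, Release}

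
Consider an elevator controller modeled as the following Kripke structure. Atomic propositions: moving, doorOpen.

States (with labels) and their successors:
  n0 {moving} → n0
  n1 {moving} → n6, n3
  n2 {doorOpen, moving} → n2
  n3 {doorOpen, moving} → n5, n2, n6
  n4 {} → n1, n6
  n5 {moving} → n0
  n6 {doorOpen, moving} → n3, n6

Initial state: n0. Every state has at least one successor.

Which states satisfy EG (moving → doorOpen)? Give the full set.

{n2, n3, n4, n6}

States satisfying moving → doorOpen: {n2, n3, n4, n6}.
States satisfying EG (moving → doorOpen): {n2, n3, n4, n6}.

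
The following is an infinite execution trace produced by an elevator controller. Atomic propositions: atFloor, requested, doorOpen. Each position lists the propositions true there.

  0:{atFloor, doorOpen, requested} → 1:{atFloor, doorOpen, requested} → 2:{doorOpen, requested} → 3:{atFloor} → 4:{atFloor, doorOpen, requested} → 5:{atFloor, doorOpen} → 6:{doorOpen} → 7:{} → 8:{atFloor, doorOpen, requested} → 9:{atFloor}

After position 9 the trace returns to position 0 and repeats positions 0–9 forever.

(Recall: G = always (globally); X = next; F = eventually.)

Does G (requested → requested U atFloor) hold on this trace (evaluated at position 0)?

requested → requested U atFloor holds at every position 0..9, and those are all positions ever visited, so G (requested → requested U atFloor) holds.
Positions where requested holds: 0, 1, 2, 4, 8.
Check requested U atFloor at each: 0→ok, 1→ok, 2→ok, 4→ok, 8→ok.

Satisfied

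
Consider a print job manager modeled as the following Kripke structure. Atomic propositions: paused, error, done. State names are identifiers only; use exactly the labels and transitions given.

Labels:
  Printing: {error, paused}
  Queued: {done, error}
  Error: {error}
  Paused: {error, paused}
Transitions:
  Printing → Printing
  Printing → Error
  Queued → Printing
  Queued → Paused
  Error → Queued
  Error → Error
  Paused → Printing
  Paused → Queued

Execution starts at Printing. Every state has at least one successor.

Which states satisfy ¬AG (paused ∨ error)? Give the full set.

none

States satisfying paused ∨ error: {Printing, Queued, Error, Paused}.
States satisfying AG (paused ∨ error): {Printing, Queued, Error, Paused}.
States satisfying ¬AG (paused ∨ error): ∅.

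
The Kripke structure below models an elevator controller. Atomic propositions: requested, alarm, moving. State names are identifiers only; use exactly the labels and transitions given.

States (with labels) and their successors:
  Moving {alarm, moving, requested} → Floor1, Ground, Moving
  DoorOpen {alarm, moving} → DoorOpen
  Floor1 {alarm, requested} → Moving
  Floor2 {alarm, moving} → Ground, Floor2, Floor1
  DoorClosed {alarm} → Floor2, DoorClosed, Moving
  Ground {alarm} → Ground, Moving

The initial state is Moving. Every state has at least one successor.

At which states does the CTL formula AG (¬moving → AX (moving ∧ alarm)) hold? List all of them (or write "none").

{DoorOpen}

States satisfying ¬moving → AX (moving ∧ alarm): {Moving, DoorOpen, Floor1, Floor2}.
States satisfying AG (¬moving → AX (moving ∧ alarm)): {DoorOpen}.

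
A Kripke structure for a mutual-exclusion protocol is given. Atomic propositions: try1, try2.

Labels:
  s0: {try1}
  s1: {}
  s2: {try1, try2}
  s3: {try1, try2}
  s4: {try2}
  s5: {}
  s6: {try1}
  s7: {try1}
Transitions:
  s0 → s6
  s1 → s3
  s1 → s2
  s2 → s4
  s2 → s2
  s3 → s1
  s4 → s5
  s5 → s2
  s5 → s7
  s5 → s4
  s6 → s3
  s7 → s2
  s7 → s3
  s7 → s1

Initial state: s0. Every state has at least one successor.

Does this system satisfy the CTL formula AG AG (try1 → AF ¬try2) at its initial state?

States satisfying AG (try1 → AF ¬try2): ∅.
States satisfying AG AG (try1 → AF ¬try2): ∅.
s0 is reachable from s0 and violates AG (try1 → AF ¬try2), so AG fails at s0.
s0 ∉ Sat(AG AG (try1 → AF ¬try2)).

Does not hold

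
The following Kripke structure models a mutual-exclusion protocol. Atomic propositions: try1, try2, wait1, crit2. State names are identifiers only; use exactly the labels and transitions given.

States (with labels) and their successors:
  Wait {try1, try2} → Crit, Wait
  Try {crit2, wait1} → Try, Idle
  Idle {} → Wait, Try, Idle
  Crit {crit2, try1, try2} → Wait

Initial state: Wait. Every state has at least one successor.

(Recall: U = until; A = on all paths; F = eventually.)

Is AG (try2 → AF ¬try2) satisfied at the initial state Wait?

States satisfying try2 → AF ¬try2: {Try, Idle}.
States satisfying AG (try2 → AF ¬try2): ∅.
Crit is reachable from Wait and violates try2 → AF ¬try2, so AG fails at Wait.
Wait ∉ Sat(AG (try2 → AF ¬try2)).

No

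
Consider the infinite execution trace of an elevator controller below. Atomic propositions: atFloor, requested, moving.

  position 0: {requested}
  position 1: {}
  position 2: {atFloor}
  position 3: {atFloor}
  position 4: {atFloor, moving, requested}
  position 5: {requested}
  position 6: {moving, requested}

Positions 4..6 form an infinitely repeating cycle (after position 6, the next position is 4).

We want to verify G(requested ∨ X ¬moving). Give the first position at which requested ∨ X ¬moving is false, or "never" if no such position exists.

Check requested ∨ X ¬moving at each position in order: 0 ✓, 1 ✓, 2 ✓.
At position 3 the labels are {atFloor} and the next position 4 has {atFloor, moving, requested}, so requested ∨ X ¬moving is false there. This is the first violation.

3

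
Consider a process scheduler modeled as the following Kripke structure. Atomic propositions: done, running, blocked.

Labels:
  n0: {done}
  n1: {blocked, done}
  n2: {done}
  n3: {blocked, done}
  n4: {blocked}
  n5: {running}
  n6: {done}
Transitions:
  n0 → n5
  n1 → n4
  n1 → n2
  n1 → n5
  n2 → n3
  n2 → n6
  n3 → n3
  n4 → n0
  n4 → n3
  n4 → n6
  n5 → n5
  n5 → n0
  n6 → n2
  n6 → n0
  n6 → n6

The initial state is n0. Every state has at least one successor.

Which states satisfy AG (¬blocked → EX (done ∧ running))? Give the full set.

{n3}

States satisfying ¬blocked → EX (done ∧ running): {n1, n3, n4}.
States satisfying AG (¬blocked → EX (done ∧ running)): {n3}.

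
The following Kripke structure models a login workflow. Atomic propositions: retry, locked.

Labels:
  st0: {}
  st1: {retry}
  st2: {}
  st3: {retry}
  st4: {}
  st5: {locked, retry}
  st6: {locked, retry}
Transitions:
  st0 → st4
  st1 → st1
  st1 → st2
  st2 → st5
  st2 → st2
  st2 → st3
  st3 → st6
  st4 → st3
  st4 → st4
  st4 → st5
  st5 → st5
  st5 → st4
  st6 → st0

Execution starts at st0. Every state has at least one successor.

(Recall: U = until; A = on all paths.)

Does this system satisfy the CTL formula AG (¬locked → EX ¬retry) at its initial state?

Violated

States satisfying ¬locked → EX ¬retry: {st0, st1, st2, st4, st5, st6}.
States satisfying AG (¬locked → EX ¬retry): ∅.
st3 is reachable from st0 and violates ¬locked → EX ¬retry, so AG fails at st0.
st0 ∉ Sat(AG (¬locked → EX ¬retry)).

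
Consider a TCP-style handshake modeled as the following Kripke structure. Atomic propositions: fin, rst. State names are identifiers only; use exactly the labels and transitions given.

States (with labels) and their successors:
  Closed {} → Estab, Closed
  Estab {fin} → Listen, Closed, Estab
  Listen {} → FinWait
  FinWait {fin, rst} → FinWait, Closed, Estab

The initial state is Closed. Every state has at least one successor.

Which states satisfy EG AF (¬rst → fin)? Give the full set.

{Estab, Listen, FinWait}

States satisfying AF (¬rst → fin): {Estab, Listen, FinWait}.
States satisfying EG AF (¬rst → fin): {Estab, Listen, FinWait}.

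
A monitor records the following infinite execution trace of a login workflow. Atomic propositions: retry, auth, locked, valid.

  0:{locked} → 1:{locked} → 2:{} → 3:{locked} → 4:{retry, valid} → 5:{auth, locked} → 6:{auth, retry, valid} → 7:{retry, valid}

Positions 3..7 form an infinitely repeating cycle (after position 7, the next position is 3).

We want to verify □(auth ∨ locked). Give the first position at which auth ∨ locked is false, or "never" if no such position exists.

2

Check auth ∨ locked at each position in order: 0 ✓, 1 ✓.
At position 2 the labels are {}, so auth ∨ locked is false there. This is the first violation.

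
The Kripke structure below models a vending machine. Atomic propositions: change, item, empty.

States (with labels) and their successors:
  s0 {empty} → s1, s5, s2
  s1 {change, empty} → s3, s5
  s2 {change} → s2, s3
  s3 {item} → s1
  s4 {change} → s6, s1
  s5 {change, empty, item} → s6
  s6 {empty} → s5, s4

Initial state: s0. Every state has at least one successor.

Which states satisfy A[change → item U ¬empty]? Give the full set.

States satisfying change → item: {s0, s3, s5, s6}.
States satisfying ¬empty: {s2, s3, s4}.
States satisfying A[change → item U ¬empty]: {s2, s3, s4}.

{s2, s3, s4}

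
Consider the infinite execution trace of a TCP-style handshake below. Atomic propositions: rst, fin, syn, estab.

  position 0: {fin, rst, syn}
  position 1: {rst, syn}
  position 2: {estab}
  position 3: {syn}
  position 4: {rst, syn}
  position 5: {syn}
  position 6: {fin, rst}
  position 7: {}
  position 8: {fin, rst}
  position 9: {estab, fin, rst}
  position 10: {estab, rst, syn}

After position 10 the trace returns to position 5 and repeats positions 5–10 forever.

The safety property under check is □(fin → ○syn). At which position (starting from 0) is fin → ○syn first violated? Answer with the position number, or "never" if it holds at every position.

Check fin → ○syn at each position in order: 0 ✓, 1 ✓, 2 ✓, 3 ✓, 4 ✓, 5 ✓.
At position 6 the labels are {fin, rst} and the next position 7 has {}, so fin → ○syn is false there. This is the first violation.

6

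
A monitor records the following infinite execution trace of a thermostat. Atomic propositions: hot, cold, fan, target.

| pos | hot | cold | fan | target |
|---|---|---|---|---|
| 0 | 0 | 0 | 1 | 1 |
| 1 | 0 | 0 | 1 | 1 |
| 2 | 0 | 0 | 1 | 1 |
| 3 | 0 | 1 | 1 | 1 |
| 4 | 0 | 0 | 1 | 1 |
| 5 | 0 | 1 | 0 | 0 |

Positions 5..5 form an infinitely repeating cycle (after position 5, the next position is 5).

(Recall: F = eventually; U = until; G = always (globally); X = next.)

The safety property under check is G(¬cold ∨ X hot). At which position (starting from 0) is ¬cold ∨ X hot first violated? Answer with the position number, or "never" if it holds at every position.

3

Check ¬cold ∨ X hot at each position in order: 0 ✓, 1 ✓, 2 ✓.
At position 3 the labels are {cold, fan, target} and the next position 4 has {fan, target}, so ¬cold ∨ X hot is false there. This is the first violation.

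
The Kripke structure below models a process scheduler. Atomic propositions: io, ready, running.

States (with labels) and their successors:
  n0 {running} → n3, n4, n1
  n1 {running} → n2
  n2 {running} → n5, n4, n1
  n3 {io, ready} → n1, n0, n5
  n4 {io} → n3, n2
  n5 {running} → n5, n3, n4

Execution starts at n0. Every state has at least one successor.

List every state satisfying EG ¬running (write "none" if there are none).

States satisfying ¬running: {n3, n4}.
States satisfying EG ¬running: ∅.

none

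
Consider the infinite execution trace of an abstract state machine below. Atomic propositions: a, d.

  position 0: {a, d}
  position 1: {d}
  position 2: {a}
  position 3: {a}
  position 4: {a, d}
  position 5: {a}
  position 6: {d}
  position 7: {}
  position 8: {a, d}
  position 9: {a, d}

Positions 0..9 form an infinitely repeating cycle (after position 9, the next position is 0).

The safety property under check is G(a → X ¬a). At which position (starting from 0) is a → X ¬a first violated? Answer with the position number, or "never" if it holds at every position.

2

Check a → X ¬a at each position in order: 0 ✓, 1 ✓.
At position 2 the labels are {a} and the next position 3 has {a}, so a → X ¬a is false there. This is the first violation.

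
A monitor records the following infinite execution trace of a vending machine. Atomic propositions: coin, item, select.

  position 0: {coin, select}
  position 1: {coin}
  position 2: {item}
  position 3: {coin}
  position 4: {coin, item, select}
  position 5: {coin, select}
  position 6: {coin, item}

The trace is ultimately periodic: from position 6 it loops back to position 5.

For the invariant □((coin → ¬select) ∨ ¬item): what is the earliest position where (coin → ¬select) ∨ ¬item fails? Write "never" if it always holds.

Check (coin → ¬select) ∨ ¬item at each position in order: 0 ✓, 1 ✓, 2 ✓, 3 ✓.
At position 4 the labels are {coin, item, select}, so (coin → ¬select) ∨ ¬item is false there. This is the first violation.

4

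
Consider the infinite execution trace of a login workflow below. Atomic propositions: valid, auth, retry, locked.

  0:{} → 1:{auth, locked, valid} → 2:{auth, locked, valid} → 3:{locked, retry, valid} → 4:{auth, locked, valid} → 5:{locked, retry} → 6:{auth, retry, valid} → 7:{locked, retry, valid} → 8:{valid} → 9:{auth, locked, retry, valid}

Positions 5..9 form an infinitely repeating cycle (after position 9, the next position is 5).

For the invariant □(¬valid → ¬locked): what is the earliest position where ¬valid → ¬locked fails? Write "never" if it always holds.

Check ¬valid → ¬locked at each position in order: 0 ✓, 1 ✓, 2 ✓, 3 ✓, 4 ✓.
At position 5 the labels are {locked, retry}, so ¬valid → ¬locked is false there. This is the first violation.

5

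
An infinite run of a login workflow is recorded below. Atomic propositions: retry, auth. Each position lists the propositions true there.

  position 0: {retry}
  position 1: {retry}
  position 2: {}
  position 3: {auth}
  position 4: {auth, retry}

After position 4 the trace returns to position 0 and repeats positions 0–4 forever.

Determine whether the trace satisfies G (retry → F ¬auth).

retry → F ¬auth holds at every position 0..4, and those are all positions ever visited, so G (retry → F ¬auth) holds.
Positions where retry holds: 0, 1, 4.
Check F ¬auth at each: 0→ok, 1→ok, 4→ok.

Satisfied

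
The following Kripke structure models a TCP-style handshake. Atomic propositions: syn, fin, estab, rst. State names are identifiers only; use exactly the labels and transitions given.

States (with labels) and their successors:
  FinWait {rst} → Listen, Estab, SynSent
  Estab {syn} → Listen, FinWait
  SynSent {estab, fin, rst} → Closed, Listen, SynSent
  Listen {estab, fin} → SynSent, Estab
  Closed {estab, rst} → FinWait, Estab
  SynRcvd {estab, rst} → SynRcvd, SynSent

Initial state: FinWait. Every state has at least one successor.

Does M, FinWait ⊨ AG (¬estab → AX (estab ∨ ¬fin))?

Satisfied

States satisfying ¬estab → AX (estab ∨ ¬fin): {FinWait, Estab, SynSent, Listen, Closed, SynRcvd}.
States satisfying AG (¬estab → AX (estab ∨ ¬fin)): {FinWait, Estab, SynSent, Listen, Closed, SynRcvd}.
Every state reachable from FinWait satisfies ¬estab → AX (estab ∨ ¬fin).
FinWait ∈ Sat(AG (¬estab → AX (estab ∨ ¬fin))).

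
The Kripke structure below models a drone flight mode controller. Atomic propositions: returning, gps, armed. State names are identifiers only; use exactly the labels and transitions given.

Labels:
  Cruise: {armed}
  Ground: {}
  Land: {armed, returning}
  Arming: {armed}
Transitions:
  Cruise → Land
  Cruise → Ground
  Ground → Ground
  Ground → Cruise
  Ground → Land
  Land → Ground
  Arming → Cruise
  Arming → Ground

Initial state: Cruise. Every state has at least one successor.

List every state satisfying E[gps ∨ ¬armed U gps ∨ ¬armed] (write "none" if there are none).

States satisfying gps ∨ ¬armed: {Ground}.
States satisfying E[gps ∨ ¬armed U gps ∨ ¬armed]: {Ground}.

{Ground}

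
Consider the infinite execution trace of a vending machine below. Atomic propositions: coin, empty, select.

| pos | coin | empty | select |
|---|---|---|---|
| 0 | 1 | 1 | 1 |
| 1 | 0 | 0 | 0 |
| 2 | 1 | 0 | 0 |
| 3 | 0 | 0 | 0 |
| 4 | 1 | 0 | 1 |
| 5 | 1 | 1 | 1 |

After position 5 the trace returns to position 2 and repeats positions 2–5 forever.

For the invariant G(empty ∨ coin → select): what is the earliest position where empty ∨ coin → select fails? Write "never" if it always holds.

Check empty ∨ coin → select at each position in order: 0 ✓, 1 ✓.
At position 2 the labels are {coin}, so empty ∨ coin → select is false there. This is the first violation.

2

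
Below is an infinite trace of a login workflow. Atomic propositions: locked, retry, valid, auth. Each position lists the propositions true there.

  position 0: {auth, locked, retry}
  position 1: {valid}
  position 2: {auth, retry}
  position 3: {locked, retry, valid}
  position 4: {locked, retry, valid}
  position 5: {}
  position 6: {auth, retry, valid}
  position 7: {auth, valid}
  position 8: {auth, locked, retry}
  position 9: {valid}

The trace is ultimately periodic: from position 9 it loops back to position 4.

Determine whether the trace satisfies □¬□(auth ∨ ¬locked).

Yes

¬□(auth ∨ ¬locked) holds at every position 0..9, and those are all positions ever visited, so □¬□(auth ∨ ¬locked) holds.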